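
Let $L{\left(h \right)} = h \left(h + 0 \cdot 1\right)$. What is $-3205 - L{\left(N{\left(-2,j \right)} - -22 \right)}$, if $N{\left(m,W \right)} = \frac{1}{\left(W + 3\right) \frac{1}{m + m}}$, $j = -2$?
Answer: $-3529$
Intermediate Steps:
$N{\left(m,W \right)} = \frac{2 m}{3 + W}$ ($N{\left(m,W \right)} = \frac{1}{\left(3 + W\right) \frac{1}{2 m}} = \frac{1}{\frac{1}{2} \frac{1}{m} \left(3 + W\right)} = \frac{2 m}{3 + W}$)
$L{\left(h \right)} = h^{2}$ ($L{\left(h \right)} = h \left(h + 0\right) = h h = h^{2}$)
$-3205 - L{\left(N{\left(-2,j \right)} - -22 \right)} = -3205 - \left(2 \left(-2\right) \frac{1}{3 - 2} - -22\right)^{2} = -3205 - \left(2 \left(-2\right) 1^{-1} + 22\right)^{2} = -3205 - \left(2 \left(-2\right) 1 + 22\right)^{2} = -3205 - \left(-4 + 22\right)^{2} = -3205 - 18^{2} = -3205 - 324 = -3529$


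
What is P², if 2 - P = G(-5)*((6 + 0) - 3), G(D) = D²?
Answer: 5329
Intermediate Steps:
P = -73 (P = 2 - (-5)²*((6 + 0) - 3) = 2 - 25*(6 - 3) = 2 - 25*3 = 2 - 1*75 = 2 - 75 = -73)
P² = (-73)² = 5329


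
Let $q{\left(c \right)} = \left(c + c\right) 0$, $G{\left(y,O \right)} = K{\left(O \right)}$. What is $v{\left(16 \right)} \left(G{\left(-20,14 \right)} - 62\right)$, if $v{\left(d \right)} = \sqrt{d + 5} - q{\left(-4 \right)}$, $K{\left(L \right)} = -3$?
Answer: $- 65 \sqrt{21} \approx -297.87$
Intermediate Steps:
$G{\left(y,O \right)} = -3$
$q{\left(c \right)} = 0$ ($q{\left(c \right)} = 2 c 0 = 0$)
$v{\left(d \right)} = \sqrt{5 + d}$ ($v{\left(d \right)} = \sqrt{d + 5} - 0 = \sqrt{5 + d} + 0 = \sqrt{5 + d}$)
$v{\left(16 \right)} \left(G{\left(-20,14 \right)} - 62\right) = \sqrt{5 + 16} \left(-3 - 62\right) = \sqrt{21} \left(-65\right) = - 65 \sqrt{21}$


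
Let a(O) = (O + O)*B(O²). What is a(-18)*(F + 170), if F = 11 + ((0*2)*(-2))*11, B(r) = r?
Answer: -2111184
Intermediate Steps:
F = 11 (F = 11 + (0*(-2))*11 = 11 + 0*11 = 11 + 0 = 11)
a(O) = 2*O³ (a(O) = (O + O)*O² = (2*O)*O² = 2*O³)
a(-18)*(F + 170) = (2*(-18)³)*(11 + 170) = (2*(-5832))*181 = -11664*181 = -2111184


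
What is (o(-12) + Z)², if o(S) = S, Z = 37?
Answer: 625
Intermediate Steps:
(o(-12) + Z)² = (-12 + 37)² = 25² = 625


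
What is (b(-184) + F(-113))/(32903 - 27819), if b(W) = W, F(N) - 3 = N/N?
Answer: -45/1271 ≈ -0.035405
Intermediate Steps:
F(N) = 4 (F(N) = 3 + N/N = 3 + 1 = 4)
(b(-184) + F(-113))/(32903 - 27819) = (-184 + 4)/(32903 - 27819) = -180/5084 = -180*1/5084 = -45/1271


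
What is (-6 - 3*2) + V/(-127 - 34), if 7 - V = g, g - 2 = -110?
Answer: -89/7 ≈ -12.714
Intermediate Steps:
g = -108 (g = 2 - 110 = -108)
V = 115 (V = 7 - 1*(-108) = 7 + 108 = 115)
(-6 - 3*2) + V/(-127 - 34) = (-6 - 3*2) + 115/(-127 - 34) = (-6 - 6) + 115/(-161) = -12 + 115*(-1/161) = -12 - 5/7 = -89/7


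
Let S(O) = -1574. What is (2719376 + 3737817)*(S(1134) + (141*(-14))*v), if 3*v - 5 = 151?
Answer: -672981568846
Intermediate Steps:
v = 52 (v = 5/3 + (⅓)*151 = 5/3 + 151/3 = 52)
(2719376 + 3737817)*(S(1134) + (141*(-14))*v) = (2719376 + 3737817)*(-1574 + (141*(-14))*52) = 6457193*(-1574 - 1974*52) = 6457193*(-1574 - 102648) = 6457193*(-104222) = -672981568846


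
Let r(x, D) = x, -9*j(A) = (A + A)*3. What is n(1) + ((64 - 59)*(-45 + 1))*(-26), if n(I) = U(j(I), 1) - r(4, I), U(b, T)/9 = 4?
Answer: 5752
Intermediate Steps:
j(A) = -2*A/3 (j(A) = -(A + A)*3/9 = -2*A*3/9 = -2*A/3)
U(b, T) = 36 (U(b, T) = 9*4 = 36)
n(I) = 32 (n(I) = 36 - 1*4 = 36 - 4 = 32)
n(1) + ((64 - 59)*(-45 + 1))*(-26) = 32 + ((64 - 59)*(-45 + 1))*(-26) = 32 + (5*(-44))*(-26) = 32 - 220*(-26) = 32 + 5720 = 5752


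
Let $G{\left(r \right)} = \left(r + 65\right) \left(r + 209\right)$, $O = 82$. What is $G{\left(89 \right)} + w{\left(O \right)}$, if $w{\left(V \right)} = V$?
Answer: $45974$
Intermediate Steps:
$G{\left(r \right)} = \left(65 + r\right) \left(209 + r\right)$
$G{\left(89 \right)} + w{\left(O \right)} = \left(13585 + 89^{2} + 274 \cdot 89\right) + 82 = \left(13585 + 7921 + 24386\right) + 82 = 45892 + 82 = 45974$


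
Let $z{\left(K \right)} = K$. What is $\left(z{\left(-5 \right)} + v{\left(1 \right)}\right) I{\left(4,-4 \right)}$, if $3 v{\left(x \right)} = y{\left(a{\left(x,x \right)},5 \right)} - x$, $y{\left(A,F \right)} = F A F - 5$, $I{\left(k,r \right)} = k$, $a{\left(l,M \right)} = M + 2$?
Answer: $72$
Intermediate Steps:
$a{\left(l,M \right)} = 2 + M$
$y{\left(A,F \right)} = -5 + A F^{2}$ ($y{\left(A,F \right)} = A F F - 5 = A F^{2} - 5 = -5 + A F^{2}$)
$v{\left(x \right)} = 15 + 8 x$ ($v{\left(x \right)} = \frac{\left(-5 + \left(2 + x\right) 5^{2}\right) - x}{3} = \frac{\left(-5 + \left(2 + x\right) 25\right) - x}{3} = \frac{\left(-5 + \left(50 + 25 x\right)\right) - x}{3} = \frac{\left(45 + 25 x\right) - x}{3} = \frac{45 + 24 x}{3} = 15 + 8 x$)
$\left(z{\left(-5 \right)} + v{\left(1 \right)}\right) I{\left(4,-4 \right)} = \left(-5 + \left(15 + 8 \cdot 1\right)\right) 4 = \left(-5 + \left(15 + 8\right)\right) 4 = \left(-5 + 23\right) 4 = 18 \cdot 4 = 72$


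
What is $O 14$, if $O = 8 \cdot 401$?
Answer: $44912$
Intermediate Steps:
$O = 3208$
$O 14 = 3208 \cdot 14 = 44912$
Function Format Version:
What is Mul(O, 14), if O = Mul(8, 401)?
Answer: 44912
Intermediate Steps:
O = 3208
Mul(O, 14) = Mul(3208, 14) = 44912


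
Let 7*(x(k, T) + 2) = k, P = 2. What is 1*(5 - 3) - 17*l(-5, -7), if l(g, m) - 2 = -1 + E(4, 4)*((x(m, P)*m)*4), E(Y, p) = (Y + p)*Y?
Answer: -45711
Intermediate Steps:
x(k, T) = -2 + k/7
E(Y, p) = Y*(Y + p)
l(g, m) = 1 + 128*m*(-2 + m/7) (l(g, m) = 2 + (-1 + (4*(4 + 4))*(((-2 + m/7)*m)*4)) = 2 + (-1 + (4*8)*((m*(-2 + m/7))*4)) = 2 + (-1 + 32*(4*m*(-2 + m/7))) = 2 + (-1 + 128*m*(-2 + m/7)) = 1 + 128*m*(-2 + m/7))
1*(5 - 3) - 17*l(-5, -7) = 1*(5 - 3) - 17*(1 + (128/7)*(-7)*(-14 - 7)) = 1*2 - 17*(1 + (128/7)*(-7)*(-21)) = 2 - 17*(1 + 2688) = 2 - 17*2689 = 2 - 45713 = -45711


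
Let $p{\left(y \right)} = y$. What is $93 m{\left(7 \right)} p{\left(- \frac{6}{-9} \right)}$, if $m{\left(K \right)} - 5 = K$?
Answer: $744$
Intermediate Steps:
$m{\left(K \right)} = 5 + K$
$93 m{\left(7 \right)} p{\left(- \frac{6}{-9} \right)} = 93 \left(5 + 7\right) \left(- \frac{6}{-9}\right) = 93 \cdot 12 \left(\left(-6\right) \left(- \frac{1}{9}\right)\right) = 1116 \cdot \frac{2}{3} = 744$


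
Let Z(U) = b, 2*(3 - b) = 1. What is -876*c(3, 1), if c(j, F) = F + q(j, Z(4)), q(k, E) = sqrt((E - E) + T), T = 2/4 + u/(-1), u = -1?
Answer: -876 - 438*sqrt(6) ≈ -1948.9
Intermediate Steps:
b = 5/2 (b = 3 - 1/2*1 = 3 - 1/2 = 5/2 ≈ 2.5000)
Z(U) = 5/2
T = 3/2 (T = 2/4 - 1/(-1) = 2*(1/4) - 1*(-1) = 1/2 + 1 = 3/2 ≈ 1.5000)
q(k, E) = sqrt(6)/2 (q(k, E) = sqrt((E - E) + 3/2) = sqrt(0 + 3/2) = sqrt(3/2) = sqrt(6)/2)
c(j, F) = F + sqrt(6)/2
-876*c(3, 1) = -876*(1 + sqrt(6)/2) = -876 - 438*sqrt(6)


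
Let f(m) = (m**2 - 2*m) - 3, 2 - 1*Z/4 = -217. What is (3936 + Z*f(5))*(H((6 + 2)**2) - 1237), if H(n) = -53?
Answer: -18637920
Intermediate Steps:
Z = 876 (Z = 8 - 4*(-217) = 8 + 868 = 876)
f(m) = -3 + m**2 - 2*m
(3936 + Z*f(5))*(H((6 + 2)**2) - 1237) = (3936 + 876*(-3 + 5**2 - 2*5))*(-53 - 1237) = (3936 + 876*(-3 + 25 - 10))*(-1290) = (3936 + 876*12)*(-1290) = (3936 + 10512)*(-1290) = 14448*(-1290) = -18637920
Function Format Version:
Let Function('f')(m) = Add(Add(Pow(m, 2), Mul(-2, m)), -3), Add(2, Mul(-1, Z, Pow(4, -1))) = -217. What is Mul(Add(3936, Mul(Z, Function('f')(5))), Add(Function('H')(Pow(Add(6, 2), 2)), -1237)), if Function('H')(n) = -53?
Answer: -18637920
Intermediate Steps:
Z = 876 (Z = Add(8, Mul(-4, -217)) = Add(8, 868) = 876)
Function('f')(m) = Add(-3, Pow(m, 2), Mul(-2, m))
Mul(Add(3936, Mul(Z, Function('f')(5))), Add(Function('H')(Pow(Add(6, 2), 2)), -1237)) = Mul(Add(3936, Mul(876, Add(-3, Pow(5, 2), Mul(-2, 5)))), Add(-53, -1237)) = Mul(Add(3936, Mul(876, Add(-3, 25, -10))), -1290) = Mul(Add(3936, Mul(876, 12)), -1290) = Mul(Add(3936, 10512), -1290) = Mul(14448, -1290) = -18637920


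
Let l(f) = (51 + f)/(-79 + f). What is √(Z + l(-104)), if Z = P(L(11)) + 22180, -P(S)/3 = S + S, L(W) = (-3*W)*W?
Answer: √815734761/183 ≈ 156.07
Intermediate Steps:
l(f) = (51 + f)/(-79 + f)
L(W) = -3*W²
P(S) = -6*S (P(S) = -3*(S + S) = -6*S)
Z = 24358 (Z = -(-18)*11² + 22180 = -(-18)*121 + 22180 = -6*(-363) + 22180 = 2178 + 22180 = 24358)
√(Z + l(-104)) = √(24358 + (51 - 104)/(-79 - 104)) = √(24358 - 53/(-183)) = √(24358 - 1/183*(-53)) = √(24358 + 53/183) = √(4457567/183) = √815734761/183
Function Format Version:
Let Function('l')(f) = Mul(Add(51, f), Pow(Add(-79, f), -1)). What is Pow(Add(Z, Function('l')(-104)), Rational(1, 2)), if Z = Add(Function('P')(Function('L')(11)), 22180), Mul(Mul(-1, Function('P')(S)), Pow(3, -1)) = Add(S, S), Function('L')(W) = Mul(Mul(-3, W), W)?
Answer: Mul(Rational(1, 183), Pow(815734761, Rational(1, 2))) ≈ 156.07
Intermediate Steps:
Function('l')(f) = Mul(Pow(Add(-79, f), -1), Add(51, f))
Function('L')(W) = Mul(-3, Pow(W, 2))
Function('P')(S) = Mul(-6, S) (Function('P')(S) = Mul(-3, Add(S, S)) = Mul(-3, Mul(2, S)) = Mul(-6, S))
Z = 24358 (Z = Add(Mul(-6, Mul(-3, Pow(11, 2))), 22180) = Add(Mul(-6, Mul(-3, 121)), 22180) = Add(Mul(-6, -363), 22180) = Add(2178, 22180) = 24358)
Pow(Add(Z, Function('l')(-104)), Rational(1, 2)) = Pow(Add(24358, Mul(Pow(Add(-79, -104), -1), Add(51, -104))), Rational(1, 2)) = Pow(Add(24358, Mul(Pow(-183, -1), -53)), Rational(1, 2)) = Pow(Add(24358, Mul(Rational(-1, 183), -53)), Rational(1, 2)) = Pow(Add(24358, Rational(53, 183)), Rational(1, 2)) = Pow(Rational(4457567, 183), Rational(1, 2)) = Mul(Rational(1, 183), Pow(815734761, Rational(1, 2)))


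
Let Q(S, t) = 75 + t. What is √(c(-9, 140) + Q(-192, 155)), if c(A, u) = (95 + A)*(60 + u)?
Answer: √17430 ≈ 132.02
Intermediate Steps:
c(A, u) = (60 + u)*(95 + A)
√(c(-9, 140) + Q(-192, 155)) = √((5700 + 60*(-9) + 95*140 - 9*140) + (75 + 155)) = √((5700 - 540 + 13300 - 1260) + 230) = √(17200 + 230) = √17430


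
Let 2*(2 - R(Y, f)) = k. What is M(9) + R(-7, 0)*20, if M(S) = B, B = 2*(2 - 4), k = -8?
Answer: 116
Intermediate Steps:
R(Y, f) = 6 (R(Y, f) = 2 - ½*(-8) = 2 + 4 = 6)
B = -4 (B = 2*(-2) = -4)
M(S) = -4
M(9) + R(-7, 0)*20 = -4 + 6*20 = -4 + 120 = 116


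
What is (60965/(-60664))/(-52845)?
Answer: 12193/641157816 ≈ 1.9017e-5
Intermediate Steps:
(60965/(-60664))/(-52845) = (60965*(-1/60664))*(-1/52845) = -60965/60664*(-1/52845) = 12193/641157816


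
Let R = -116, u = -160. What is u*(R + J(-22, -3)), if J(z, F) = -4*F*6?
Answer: 7040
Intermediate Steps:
J(z, F) = -24*F
u*(R + J(-22, -3)) = -160*(-116 - 24*(-3)) = -160*(-116 + 72) = -160*(-44) = 7040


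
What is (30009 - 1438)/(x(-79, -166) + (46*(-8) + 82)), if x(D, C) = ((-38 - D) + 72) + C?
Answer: -28571/339 ≈ -84.280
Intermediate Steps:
x(D, C) = 34 + C - D (x(D, C) = (34 - D) + C = 34 + C - D)
(30009 - 1438)/(x(-79, -166) + (46*(-8) + 82)) = (30009 - 1438)/((34 - 166 - 1*(-79)) + (46*(-8) + 82)) = 28571/((34 - 166 + 79) + (-368 + 82)) = 28571/(-53 - 286) = 28571/(-339) = 28571*(-1/339) = -28571/339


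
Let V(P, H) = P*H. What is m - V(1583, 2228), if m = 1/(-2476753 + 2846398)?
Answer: -1303709821979/369645 ≈ -3.5269e+6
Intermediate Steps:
V(P, H) = H*P
m = 1/369645 ≈ 2.7053e-6
m - V(1583, 2228) = 1/369645 - 2228*1583 = 1/369645 - 1*3526924 = 1/369645 - 3526924 = -1303709821979/369645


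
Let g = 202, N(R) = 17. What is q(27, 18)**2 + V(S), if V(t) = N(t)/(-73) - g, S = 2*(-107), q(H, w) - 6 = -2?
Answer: -13595/73 ≈ -186.23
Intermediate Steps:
q(H, w) = 4 (q(H, w) = 6 - 2 = 4)
S = -214
V(t) = -14763/73 (V(t) = 17/(-73) - 1*202 = 17*(-1/73) - 202 = -17/73 - 202 = -14763/73)
q(27, 18)**2 + V(S) = 4**2 - 14763/73 = 16 - 14763/73 = -13595/73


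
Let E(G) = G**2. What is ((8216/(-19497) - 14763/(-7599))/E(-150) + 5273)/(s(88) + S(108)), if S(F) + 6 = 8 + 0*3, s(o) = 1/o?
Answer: 128903870359574398/49169837683125 ≈ 2621.6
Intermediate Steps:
S(F) = 2 (S(F) = -6 + (8 + 0*3) = -6 + (8 + 0) = -6 + 8 = 2)
((8216/(-19497) - 14763/(-7599))/E(-150) + 5273)/(s(88) + S(108)) = ((8216/(-19497) - 14763/(-7599))/((-150)**2) + 5273)/(1/88 + 2) = ((8216*(-1/19497) - 14763*(-1/7599))/22500 + 5273)/(1/88 + 2) = ((-8216/19497 + 4921/2533)*(1/22500) + 5273)/(177/88) = ((75133609/49385901)*(1/22500) + 5273)*(88/177) = (75133609/1111182772500 + 5273)*(88/177) = (5859266834526109/1111182772500)*(88/177) = 128903870359574398/49169837683125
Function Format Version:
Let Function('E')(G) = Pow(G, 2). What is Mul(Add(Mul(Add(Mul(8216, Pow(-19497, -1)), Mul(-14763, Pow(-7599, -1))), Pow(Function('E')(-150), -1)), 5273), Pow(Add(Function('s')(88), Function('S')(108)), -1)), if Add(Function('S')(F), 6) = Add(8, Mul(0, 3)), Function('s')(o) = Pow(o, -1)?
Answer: Rational(128903870359574398, 49169837683125) ≈ 2621.6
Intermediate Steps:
Function('S')(F) = 2 (Function('S')(F) = Add(-6, Add(8, Mul(0, 3))) = Add(-6, Add(8, 0)) = Add(-6, 8) = 2)
Mul(Add(Mul(Add(Mul(8216, Pow(-19497, -1)), Mul(-14763, Pow(-7599, -1))), Pow(Function('E')(-150), -1)), 5273), Pow(Add(Function('s')(88), Function('S')(108)), -1)) = Mul(Add(Mul(Add(Mul(8216, Pow(-19497, -1)), Mul(-14763, Pow(-7599, -1))), Pow(Pow(-150, 2), -1)), 5273), Pow(Add(Pow(88, -1), 2), -1)) = Mul(Add(Mul(Add(Mul(8216, Rational(-1, 19497)), Mul(-14763, Rational(-1, 7599))), Pow(22500, -1)), 5273), Pow(Add(Rational(1, 88), 2), -1)) = Mul(Add(Mul(Add(Rational(-8216, 19497), Rational(4921, 2533)), Rational(1, 22500)), 5273), Pow(Rational(177, 88), -1)) = Mul(Add(Mul(Rational(75133609, 49385901), Rational(1, 22500)), 5273), Rational(88, 177)) = Mul(Add(Rational(75133609, 1111182772500), 5273), Rational(88, 177)) = Mul(Rational(5859266834526109, 1111182772500), Rational(88, 177)) = Rational(128903870359574398, 49169837683125)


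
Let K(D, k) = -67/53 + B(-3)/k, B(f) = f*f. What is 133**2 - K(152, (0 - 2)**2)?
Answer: 3749859/212 ≈ 17688.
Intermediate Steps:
B(f) = f**2
K(D, k) = -67/53 + 9/k (K(D, k) = -67/53 + (-3)**2/k = -67*1/53 + 9/k = -67/53 + 9/k)
133**2 - K(152, (0 - 2)**2) = 133**2 - (-67/53 + 9/((0 - 2)**2)) = 17689 - (-67/53 + 9/((-2)**2)) = 17689 - (-67/53 + 9/4) = 17689 - 1*209/212 = 17689 - 209/212 = 3749859/212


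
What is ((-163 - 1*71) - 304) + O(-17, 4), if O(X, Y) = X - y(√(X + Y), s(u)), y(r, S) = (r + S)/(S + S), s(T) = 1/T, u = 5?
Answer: -1111/2 - 5*I*√13/2 ≈ -555.5 - 9.0139*I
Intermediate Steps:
y(r, S) = (S + r)/(2*S) (y(r, S) = (S + r)/((2*S)) = (S + r)*(1/(2*S)) = (S + r)/(2*S))
O(X, Y) = -½ + X - 5*√(X + Y)/2 (O(X, Y) = X - (1/5 + √(X + Y))/(2*(1/5)) = X - (⅕ + √(X + Y))/(2*⅕) = X - 5*(⅕ + √(X + Y))/2 = X - (½ + 5*√(X + Y)/2) = X + (-½ - 5*√(X + Y)/2) = -½ + X - 5*√(X + Y)/2)
((-163 - 1*71) - 304) + O(-17, 4) = ((-163 - 1*71) - 304) + (-½ - 17 - 5*√(-17 + 4)/2) = ((-163 - 71) - 304) + (-½ - 17 - 5*I*√13/2) = (-234 - 304) + (-½ - 17 - 5*I*√13/2) = -538 + (-½ - 17 - 5*I*√13/2) = -538 + (-35/2 - 5*I*√13/2) = -1111/2 - 5*I*√13/2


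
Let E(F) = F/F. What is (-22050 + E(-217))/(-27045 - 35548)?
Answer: 22049/62593 ≈ 0.35226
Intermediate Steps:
E(F) = 1
(-22050 + E(-217))/(-27045 - 35548) = (-22050 + 1)/(-27045 - 35548) = -22049/(-62593) = -22049*(-1/62593) = 22049/62593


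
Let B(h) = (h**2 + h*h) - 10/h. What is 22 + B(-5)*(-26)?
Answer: -1330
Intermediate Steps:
B(h) = -10/h + 2*h**2 (B(h) = (h**2 + h**2) - 10/h = 2*h**2 - 10/h = -10/h + 2*h**2)
22 + B(-5)*(-26) = 22 + (2*(-5 + (-5)**3)/(-5))*(-26) = 22 + (2*(-1/5)*(-5 - 125))*(-26) = 22 + (2*(-1/5)*(-130))*(-26) = 22 + 52*(-26) = 22 - 1352 = -1330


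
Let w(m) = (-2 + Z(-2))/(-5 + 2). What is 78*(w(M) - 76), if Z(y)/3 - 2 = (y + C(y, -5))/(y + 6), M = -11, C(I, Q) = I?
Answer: -5954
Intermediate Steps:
Z(y) = 6 + 6*y/(6 + y) (Z(y) = 6 + 3*((y + y)/(y + 6)) = 6 + 3*((2*y)/(6 + y)) = 6 + 3*(2*y/(6 + y)) = 6 + 6*y/(6 + y))
w(m) = -1/3 (w(m) = (-2 + 12*(3 - 2)/(6 - 2))/(-5 + 2) = (-2 + 12*1/4)/(-3) = (-2 + 12*(1/4)*1)*(-1/3) = (-2 + 3)*(-1/3) = 1*(-1/3) = -1/3)
78*(w(M) - 76) = 78*(-1/3 - 76) = 78*(-229/3) = -5954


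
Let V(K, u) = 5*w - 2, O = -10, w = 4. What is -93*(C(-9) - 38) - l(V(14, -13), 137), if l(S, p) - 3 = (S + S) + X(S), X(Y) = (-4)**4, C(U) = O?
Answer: 4169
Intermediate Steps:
C(U) = -10
V(K, u) = 18 (V(K, u) = 5*4 - 2 = 20 - 2 = 18)
X(Y) = 256
l(S, p) = 259 + 2*S (l(S, p) = 3 + ((S + S) + 256) = 3 + (2*S + 256) = 3 + (256 + 2*S) = 259 + 2*S)
-93*(C(-9) - 38) - l(V(14, -13), 137) = -93*(-10 - 38) - (259 + 2*18) = -93*(-48) - (259 + 36) = 4464 - 1*295 = 4464 - 295 = 4169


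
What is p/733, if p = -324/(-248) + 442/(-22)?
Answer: -12811/499906 ≈ -0.025627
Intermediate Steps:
p = -12811/682 (p = -324*(-1/248) + 442*(-1/22) = 81/62 - 221/11 = -12811/682 ≈ -18.784)
p/733 = -12811/682/733 = -12811/682*1/733 = -12811/499906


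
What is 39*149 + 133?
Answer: 5944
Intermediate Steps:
39*149 + 133 = 5811 + 133 = 5944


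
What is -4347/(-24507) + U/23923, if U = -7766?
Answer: -1370287/9306047 ≈ -0.14725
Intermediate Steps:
-4347/(-24507) + U/23923 = -4347/(-24507) - 7766/23923 = -4347*(-1/24507) - 7766*1/23923 = 69/389 - 7766/23923 = -1370287/9306047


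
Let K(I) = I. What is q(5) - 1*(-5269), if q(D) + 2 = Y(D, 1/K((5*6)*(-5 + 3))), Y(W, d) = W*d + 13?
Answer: 63359/12 ≈ 5279.9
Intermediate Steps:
Y(W, d) = 13 + W*d
q(D) = 11 - D/60 (q(D) = -2 + (13 + D/(((5*6)*(-5 + 3)))) = -2 + (13 + D/((30*(-2)))) = -2 + (13 + D/(-60)) = -2 + (13 + D*(-1/60)) = -2 + (13 - D/60) = 11 - D/60)
q(5) - 1*(-5269) = (11 - 1/60*5) - 1*(-5269) = (11 - 1/12) + 5269 = 131/12 + 5269 = 63359/12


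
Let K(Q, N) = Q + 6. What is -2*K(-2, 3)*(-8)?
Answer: 64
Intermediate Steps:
K(Q, N) = 6 + Q
-2*K(-2, 3)*(-8) = -2*(6 - 2)*(-8) = -2*4*(-8) = -8*(-8) = 64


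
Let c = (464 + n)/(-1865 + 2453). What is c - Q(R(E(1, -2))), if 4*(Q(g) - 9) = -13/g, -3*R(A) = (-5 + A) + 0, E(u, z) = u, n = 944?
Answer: -9803/2352 ≈ -4.1679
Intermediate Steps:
R(A) = 5/3 - A/3 (R(A) = -((-5 + A) + 0)/3 = -(-5 + A)/3 = 5/3 - A/3)
Q(g) = 9 - 13/(4*g) (Q(g) = 9 + (-13/g)/4 = 9 - 13/(4*g))
c = 352/147 (c = (464 + 944)/(-1865 + 2453) = 1408/588 = 1408*(1/588) = 352/147 ≈ 2.3946)
c - Q(R(E(1, -2))) = 352/147 - (9 - 13/(4*(5/3 - ⅓*1))) = 352/147 - (9 - 13/(4*(5/3 - ⅓))) = 352/147 - (9 - 13/(4*4/3)) = 352/147 - (9 - 13/4*¾) = 352/147 - (9 - 39/16) = 352/147 - 1*105/16 = 352/147 - 105/16 = -9803/2352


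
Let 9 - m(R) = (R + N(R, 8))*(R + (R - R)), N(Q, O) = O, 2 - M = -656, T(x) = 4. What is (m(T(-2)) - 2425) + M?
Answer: -1806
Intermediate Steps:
M = 658 (M = 2 - 1*(-656) = 2 + 656 = 658)
m(R) = 9 - R*(8 + R) (m(R) = 9 - (R + 8)*(R + (R - R)) = 9 - (8 + R)*(R + 0) = 9 - (8 + R)*R = 9 - R*(8 + R))
(m(T(-2)) - 2425) + M = ((9 - 1*4² - 8*4) - 2425) + 658 = ((9 - 1*16 - 32) - 2425) + 658 = ((9 - 16 - 32) - 2425) + 658 = (-39 - 2425) + 658 = -2464 + 658 = -1806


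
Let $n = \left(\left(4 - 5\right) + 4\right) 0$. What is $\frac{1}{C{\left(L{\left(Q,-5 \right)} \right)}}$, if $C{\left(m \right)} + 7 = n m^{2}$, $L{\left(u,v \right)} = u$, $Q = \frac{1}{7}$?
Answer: $- \frac{1}{7} \approx -0.14286$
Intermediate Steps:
$Q = \frac{1}{7} \approx 0.14286$
$n = 0$ ($n = \left(\left(4 - 5\right) + 4\right) 0 = \left(-1 + 4\right) 0 = 3 \cdot 0 = 0$)
$C{\left(m \right)} = -7$ ($C{\left(m \right)} = -7 + 0 m^{2} = -7 + 0 = -7$)
$\frac{1}{C{\left(L{\left(Q,-5 \right)} \right)}} = \frac{1}{-7} = - \frac{1}{7}$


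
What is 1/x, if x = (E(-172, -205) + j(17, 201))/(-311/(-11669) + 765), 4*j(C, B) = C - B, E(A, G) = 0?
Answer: -4463548/268387 ≈ -16.631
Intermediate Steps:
j(C, B) = -B/4 + C/4 (j(C, B) = (C - B)/4 = -B/4 + C/4)
x = -268387/4463548 (x = (0 + (-1/4*201 + (1/4)*17))/(-311/(-11669) + 765) = (0 + (-201/4 + 17/4))/(-311*(-1/11669) + 765) = (0 - 46)/(311/11669 + 765) = -46/8927096/11669 = -46*11669/8927096 = -268387/4463548 ≈ -0.060129)
1/x = 1/(-268387/4463548) = -4463548/268387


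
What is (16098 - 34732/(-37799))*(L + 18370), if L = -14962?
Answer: 2073846499872/37799 ≈ 5.4865e+7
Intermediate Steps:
(16098 - 34732/(-37799))*(L + 18370) = (16098 - 34732/(-37799))*(-14962 + 18370) = (16098 - 34732*(-1/37799))*3408 = (16098 + 34732/37799)*3408 = (608523034/37799)*3408 = 2073846499872/37799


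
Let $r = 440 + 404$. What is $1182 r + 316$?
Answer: $997924$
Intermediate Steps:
$r = 844$
$1182 r + 316 = 1182 \cdot 844 + 316 = 997608 + 316 = 997924$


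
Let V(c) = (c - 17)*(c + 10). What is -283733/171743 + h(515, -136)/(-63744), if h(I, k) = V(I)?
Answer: -126482899/21983104 ≈ -5.7536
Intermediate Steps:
V(c) = (-17 + c)*(10 + c)
h(I, k) = -170 + I**2 - 7*I
-283733/171743 + h(515, -136)/(-63744) = -283733/171743 + (-170 + 515**2 - 7*515)/(-63744) = -283733*1/171743 + (-170 + 265225 - 3605)*(-1/63744) = -283733/171743 + 261450*(-1/63744) = -283733/171743 - 525/128 = -126482899/21983104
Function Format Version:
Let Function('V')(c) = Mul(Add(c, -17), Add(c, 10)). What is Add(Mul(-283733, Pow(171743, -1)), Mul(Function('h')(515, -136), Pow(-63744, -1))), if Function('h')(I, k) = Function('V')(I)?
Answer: Rational(-126482899, 21983104) ≈ -5.7536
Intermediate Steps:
Function('V')(c) = Mul(Add(-17, c), Add(10, c))
Function('h')(I, k) = Add(-170, Pow(I, 2), Mul(-7, I))
Add(Mul(-283733, Pow(171743, -1)), Mul(Function('h')(515, -136), Pow(-63744, -1))) = Add(Mul(-283733, Pow(171743, -1)), Mul(Add(-170, Pow(515, 2), Mul(-7, 515)), Pow(-63744, -1))) = Add(Mul(-283733, Rational(1, 171743)), Mul(Add(-170, 265225, -3605), Rational(-1, 63744))) = Add(Rational(-283733, 171743), Mul(261450, Rational(-1, 63744))) = Add(Rational(-283733, 171743), Rational(-525, 128)) = Rational(-126482899, 21983104)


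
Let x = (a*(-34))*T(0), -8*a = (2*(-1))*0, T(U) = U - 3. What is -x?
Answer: 0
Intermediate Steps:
T(U) = -3 + U
a = 0 (a = -2*(-1)*0/8 = -(-1)*0/4 = -⅛*0 = 0)
x = 0 (x = (0*(-34))*(-3 + 0) = 0*(-3) = 0)
-x = -1*0 = 0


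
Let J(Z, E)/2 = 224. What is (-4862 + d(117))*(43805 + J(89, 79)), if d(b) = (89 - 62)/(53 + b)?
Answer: -36575679789/170 ≈ -2.1515e+8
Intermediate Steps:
d(b) = 27/(53 + b)
J(Z, E) = 448 (J(Z, E) = 2*224 = 448)
(-4862 + d(117))*(43805 + J(89, 79)) = (-4862 + 27/(53 + 117))*(43805 + 448) = (-4862 + 27/170)*44253 = -826513/170*44253 = -36575679789/170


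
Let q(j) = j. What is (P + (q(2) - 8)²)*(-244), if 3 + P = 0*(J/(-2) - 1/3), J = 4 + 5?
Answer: -8052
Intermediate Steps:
J = 9
P = -3 (P = -3 + 0*(9/(-2) - 1/3) = -3 + 0*(9*(-½) - 1*⅓) = -3 + 0*(-9/2 - ⅓) = -3 + 0*(-29/6) = -3 + 0 = -3)
(P + (q(2) - 8)²)*(-244) = (-3 + (2 - 8)²)*(-244) = (-3 + (-6)²)*(-244) = (-3 + 36)*(-244) = 33*(-244) = -8052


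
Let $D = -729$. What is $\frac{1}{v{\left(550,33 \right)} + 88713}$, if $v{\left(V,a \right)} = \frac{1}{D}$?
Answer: $\frac{729}{64671776} \approx 1.1272 \cdot 10^{-5}$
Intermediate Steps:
$v{\left(V,a \right)} = - \frac{1}{729}$ ($v{\left(V,a \right)} = \frac{1}{-729} = - \frac{1}{729}$)
$\frac{1}{v{\left(550,33 \right)} + 88713} = \frac{1}{- \frac{1}{729} + 88713} = \frac{1}{\frac{64671776}{729}} = \frac{729}{64671776}$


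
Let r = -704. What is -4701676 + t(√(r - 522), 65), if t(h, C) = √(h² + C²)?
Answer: -4701676 + √2999 ≈ -4.7016e+6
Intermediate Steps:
t(h, C) = √(C² + h²)
-4701676 + t(√(r - 522), 65) = -4701676 + √(65² + (√(-704 - 522))²) = -4701676 + √(4225 + (√(-1226))²) = -4701676 + √(4225 + (I*√1226)²) = -4701676 + √(4225 - 1226) = -4701676 + √2999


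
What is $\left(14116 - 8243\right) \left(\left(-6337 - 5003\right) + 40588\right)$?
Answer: $171773504$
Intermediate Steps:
$\left(14116 - 8243\right) \left(\left(-6337 - 5003\right) + 40588\right) = 5873 \left(\left(-6337 - 5003\right) + 40588\right) = 5873 \left(-11340 + 40588\right) = 5873 \cdot 29248 = 171773504$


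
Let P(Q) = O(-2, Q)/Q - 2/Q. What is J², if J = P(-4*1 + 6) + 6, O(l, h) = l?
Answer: 16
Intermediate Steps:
P(Q) = -4/Q (P(Q) = -2/Q - 2/Q = -4/Q)
J = 4 (J = -4/(-4*1 + 6) + 6 = -4/(-4 + 6) + 6 = -4/2 + 6 = -4*½ + 6 = -2 + 6 = 4)
J² = 4² = 16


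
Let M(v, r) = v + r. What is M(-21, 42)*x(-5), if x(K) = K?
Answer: -105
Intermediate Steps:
M(v, r) = r + v
M(-21, 42)*x(-5) = (42 - 21)*(-5) = 21*(-5) = -105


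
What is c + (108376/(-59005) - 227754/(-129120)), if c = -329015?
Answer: -16711170387789/50791504 ≈ -3.2902e+5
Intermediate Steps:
c + (108376/(-59005) - 227754/(-129120)) = -329015 + (108376/(-59005) - 227754/(-129120)) = -329015 + (108376*(-1/59005) - 227754*(-1/129120)) = -329015 + (-108376/59005 + 37959/21520) = -329015 - 3699229/50791504 = -16711170387789/50791504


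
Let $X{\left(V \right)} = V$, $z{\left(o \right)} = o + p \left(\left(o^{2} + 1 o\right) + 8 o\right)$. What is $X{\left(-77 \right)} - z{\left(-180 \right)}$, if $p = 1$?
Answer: $-30677$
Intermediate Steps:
$z{\left(o \right)} = o^{2} + 10 o$ ($z{\left(o \right)} = o + 1 \left(\left(o^{2} + 1 o\right) + 8 o\right) = o + 1 \left(\left(o^{2} + o\right) + 8 o\right) = o + 1 \left(\left(o + o^{2}\right) + 8 o\right) = o + 1 \left(o^{2} + 9 o\right) = o + \left(o^{2} + 9 o\right) = o^{2} + 10 o$)
$X{\left(-77 \right)} - z{\left(-180 \right)} = -77 - - 180 \left(10 - 180\right) = -77 - \left(-180\right) \left(-170\right) = -77 - 30600 = -30677$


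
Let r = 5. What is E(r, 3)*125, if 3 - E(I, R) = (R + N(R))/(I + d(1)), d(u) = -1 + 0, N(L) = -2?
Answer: 1375/4 ≈ 343.75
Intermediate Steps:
d(u) = -1
E(I, R) = 3 - (-2 + R)/(-1 + I) (E(I, R) = 3 - (R - 2)/(I - 1) = 3 - (-2 + R)/(-1 + I))
E(r, 3)*125 = ((-1 - 1*3 + 3*5)/(-1 + 5))*125 = ((-1 - 3 + 15)/4)*125 = ((¼)*11)*125 = (11/4)*125 = 1375/4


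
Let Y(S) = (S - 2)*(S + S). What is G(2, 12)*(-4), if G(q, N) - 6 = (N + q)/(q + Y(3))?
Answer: -31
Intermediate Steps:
Y(S) = 2*S*(-2 + S) (Y(S) = (-2 + S)*(2*S) = 2*S*(-2 + S))
G(q, N) = 6 + (N + q)/(6 + q) (G(q, N) = 6 + (N + q)/(q + 2*3*(-2 + 3)) = 6 + (N + q)/(q + 2*3*1) = 6 + (N + q)/(q + 6) = 6 + (N + q)/(6 + q))
G(2, 12)*(-4) = ((36 + 12 + 7*2)/(6 + 2))*(-4) = ((36 + 12 + 14)/8)*(-4) = ((⅛)*62)*(-4) = (31/4)*(-4) = -31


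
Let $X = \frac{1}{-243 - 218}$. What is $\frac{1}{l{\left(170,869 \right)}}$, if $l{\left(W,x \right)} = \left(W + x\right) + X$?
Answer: $\frac{461}{478978} \approx 0.00096247$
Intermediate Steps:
$X = - \frac{1}{461}$ ($X = \frac{1}{-461} = - \frac{1}{461} \approx -0.0021692$)
$l{\left(W,x \right)} = - \frac{1}{461} + W + x$ ($l{\left(W,x \right)} = \left(W + x\right) - \frac{1}{461} = - \frac{1}{461} + W + x$)
$\frac{1}{l{\left(170,869 \right)}} = \frac{1}{- \frac{1}{461} + 170 + 869} = \frac{1}{\frac{478978}{461}} = \frac{461}{478978}$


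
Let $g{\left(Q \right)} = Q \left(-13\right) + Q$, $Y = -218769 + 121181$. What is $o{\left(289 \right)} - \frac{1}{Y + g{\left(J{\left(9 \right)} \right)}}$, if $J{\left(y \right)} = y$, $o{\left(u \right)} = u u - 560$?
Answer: $\frac{8104957857}{97696} \approx 82961.0$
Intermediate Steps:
$o{\left(u \right)} = -560 + u^{2}$ ($o{\left(u \right)} = u^{2} - 560 = -560 + u^{2}$)
$Y = -97588$
$g{\left(Q \right)} = - 12 Q$ ($g{\left(Q \right)} = - 13 Q + Q = - 12 Q$)
$o{\left(289 \right)} - \frac{1}{Y + g{\left(J{\left(9 \right)} \right)}} = \left(-560 + 289^{2}\right) - \frac{1}{-97588 - 108} = \left(-560 + 83521\right) - \frac{1}{-97588 - 108} = 82961 - \frac{1}{-97696} = 82961 - - \frac{1}{97696} = 82961 + \frac{1}{97696} = \frac{8104957857}{97696}$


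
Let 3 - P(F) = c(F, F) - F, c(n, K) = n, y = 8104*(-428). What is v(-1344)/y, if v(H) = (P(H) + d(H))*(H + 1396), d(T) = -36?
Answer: 429/867128 ≈ 0.00049474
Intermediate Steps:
y = -3468512
P(F) = 3 (P(F) = 3 - (F - F) = 3 - 1*0 = 3 + 0 = 3)
v(H) = -46068 - 33*H (v(H) = (3 - 36)*(H + 1396) = -33*(1396 + H) = -46068 - 33*H)
v(-1344)/y = (-46068 - 33*(-1344))/(-3468512) = (-46068 + 44352)*(-1/3468512) = -1716*(-1/3468512) = 429/867128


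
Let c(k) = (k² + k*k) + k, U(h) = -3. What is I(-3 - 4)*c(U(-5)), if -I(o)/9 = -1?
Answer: 135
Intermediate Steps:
I(o) = 9 (I(o) = -9*(-1) = 9)
c(k) = k + 2*k² (c(k) = (k² + k²) + k = 2*k² + k = k + 2*k²)
I(-3 - 4)*c(U(-5)) = 9*(-3*(1 + 2*(-3))) = 9*(-3*(1 - 6)) = 9*(-3*(-5)) = 9*15 = 135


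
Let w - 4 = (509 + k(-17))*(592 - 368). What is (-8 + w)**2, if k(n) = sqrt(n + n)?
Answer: 12997030160 + 51077376*I*sqrt(34) ≈ 1.2997e+10 + 2.9783e+8*I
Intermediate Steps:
k(n) = sqrt(2)*sqrt(n) (k(n) = sqrt(2*n) = sqrt(2)*sqrt(n))
w = 114020 + 224*I*sqrt(34) (w = 4 + (509 + sqrt(2)*sqrt(-17))*(592 - 368) = 4 + (509 + sqrt(2)*(I*sqrt(17)))*224 = 4 + (509 + I*sqrt(34))*224 = 4 + (114016 + 224*I*sqrt(34)) = 114020 + 224*I*sqrt(34) ≈ 1.1402e+5 + 1306.1*I)
(-8 + w)**2 = (-8 + (114020 + 224*I*sqrt(34)))**2 = (114012 + 224*I*sqrt(34))**2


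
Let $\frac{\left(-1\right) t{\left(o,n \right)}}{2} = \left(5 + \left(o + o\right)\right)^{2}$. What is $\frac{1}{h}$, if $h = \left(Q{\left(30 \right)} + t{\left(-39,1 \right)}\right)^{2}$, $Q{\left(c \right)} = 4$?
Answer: $\frac{1}{113507716} \approx 8.81 \cdot 10^{-9}$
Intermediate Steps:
$t{\left(o,n \right)} = - 2 \left(5 + 2 o\right)^{2}$ ($t{\left(o,n \right)} = - 2 \left(5 + \left(o + o\right)\right)^{2} = - 2 \left(5 + 2 o\right)^{2}$)
$h = 113507716$ ($h = \left(4 - 2 \left(5 + 2 \left(-39\right)\right)^{2}\right)^{2} = \left(4 - 2 \left(5 - 78\right)^{2}\right)^{2} = \left(4 - 2 \left(-73\right)^{2}\right)^{2} = \left(4 - 10658\right)^{2} = \left(-10654\right)^{2} = 113507716$)
$\frac{1}{h} = \frac{1}{113507716}$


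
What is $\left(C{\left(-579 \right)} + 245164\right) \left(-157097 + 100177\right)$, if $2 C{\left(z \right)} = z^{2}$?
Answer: $-23495693740$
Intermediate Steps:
$C{\left(z \right)} = \frac{z^{2}}{2}$
$\left(C{\left(-579 \right)} + 245164\right) \left(-157097 + 100177\right) = \left(\frac{\left(-579\right)^{2}}{2} + 245164\right) \left(-157097 + 100177\right) = \left(\frac{1}{2} \cdot 335241 + 245164\right) \left(-56920\right) = \left(\frac{335241}{2} + 245164\right) \left(-56920\right) = \frac{825569}{2} \left(-56920\right) = -23495693740$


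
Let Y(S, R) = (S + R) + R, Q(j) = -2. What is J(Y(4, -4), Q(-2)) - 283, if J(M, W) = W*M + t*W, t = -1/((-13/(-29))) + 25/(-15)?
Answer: -10421/39 ≈ -267.21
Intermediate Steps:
Y(S, R) = S + 2*R (Y(S, R) = (R + S) + R = S + 2*R)
t = -152/39 (t = -1/((-13*(-1/29))) + 25*(-1/15) = -1/13/29 - 5/3 = -1*29/13 - 5/3 = -29/13 - 5/3 = -152/39 ≈ -3.8974)
J(M, W) = -152*W/39 + M*W (J(M, W) = W*M - 152*W/39 = M*W - 152*W/39 = -152*W/39 + M*W)
J(Y(4, -4), Q(-2)) - 283 = (1/39)*(-2)*(-152 + 39*(4 + 2*(-4))) - 283 = (1/39)*(-2)*(-152 + 39*(4 - 8)) - 283 = (1/39)*(-2)*(-152 + 39*(-4)) - 283 = (1/39)*(-2)*(-152 - 156) - 283 = (1/39)*(-2)*(-308) - 283 = 616/39 - 283 = -10421/39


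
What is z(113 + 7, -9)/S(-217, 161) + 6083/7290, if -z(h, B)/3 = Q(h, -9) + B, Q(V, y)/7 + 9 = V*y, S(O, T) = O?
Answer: -165591829/1581930 ≈ -104.68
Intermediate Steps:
Q(V, y) = -63 + 7*V*y (Q(V, y) = -63 + 7*(V*y) = -63 + 7*V*y)
z(h, B) = 189 - 3*B + 189*h (z(h, B) = -3*((-63 + 7*h*(-9)) + B) = -3*((-63 - 63*h) + B) = -3*(-63 + B - 63*h) = 189 - 3*B + 189*h)
z(113 + 7, -9)/S(-217, 161) + 6083/7290 = (189 - 3*(-9) + 189*(113 + 7))/(-217) + 6083/7290 = (189 + 27 + 189*120)*(-1/217) + 6083*(1/7290) = (189 + 27 + 22680)*(-1/217) + 6083/7290 = 22896*(-1/217) + 6083/7290 = -22896/217 + 6083/7290 = -165591829/1581930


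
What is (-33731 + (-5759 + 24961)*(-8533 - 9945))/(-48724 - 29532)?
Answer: 354848287/78256 ≈ 4534.5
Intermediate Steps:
(-33731 + (-5759 + 24961)*(-8533 - 9945))/(-48724 - 29532) = (-33731 + 19202*(-18478))/(-78256) = (-33731 - 354814556)*(-1/78256) = -354848287*(-1/78256) = 354848287/78256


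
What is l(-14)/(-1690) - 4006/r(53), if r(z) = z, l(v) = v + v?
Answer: -3384328/44785 ≈ -75.568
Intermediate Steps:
l(v) = 2*v
l(-14)/(-1690) - 4006/r(53) = (2*(-14))/(-1690) - 4006/53 = -28*(-1/1690) - 4006*1/53 = 14/845 - 4006/53 = -3384328/44785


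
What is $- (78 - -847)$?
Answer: $-925$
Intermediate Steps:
$- (78 - -847) = - (78 + 847) = \left(-1\right) 925 = -925$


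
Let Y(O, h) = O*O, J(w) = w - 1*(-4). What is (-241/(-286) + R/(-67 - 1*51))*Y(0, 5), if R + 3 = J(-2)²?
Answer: 0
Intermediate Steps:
J(w) = 4 + w (J(w) = w + 4 = 4 + w)
R = 1 (R = -3 + (4 - 2)² = -3 + 2² = -3 + 4 = 1)
Y(O, h) = O²
(-241/(-286) + R/(-67 - 1*51))*Y(0, 5) = (-241/(-286) + 1/(-67 - 1*51))*0² = (-241*(-1/286) + 1/(-67 - 51))*0 = (241/286 + 1/(-118))*0 = (241/286 + 1*(-1/118))*0 = (241/286 - 1/118)*0 = (7038/8437)*0 = 0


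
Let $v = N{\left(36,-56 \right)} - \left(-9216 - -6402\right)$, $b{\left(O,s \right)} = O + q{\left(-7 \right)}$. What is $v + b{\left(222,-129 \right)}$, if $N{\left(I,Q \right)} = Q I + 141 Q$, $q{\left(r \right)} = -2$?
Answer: $-6878$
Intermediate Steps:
$b{\left(O,s \right)} = -2 + O$ ($b{\left(O,s \right)} = O - 2 = -2 + O$)
$N{\left(I,Q \right)} = 141 Q + I Q$ ($N{\left(I,Q \right)} = I Q + 141 Q = 141 Q + I Q$)
$v = -7098$ ($v = - 56 \left(141 + 36\right) - \left(-9216 - -6402\right) = \left(-56\right) 177 - \left(-9216 + 6402\right) = -9912 - -2814 = -9912 + 2814 = -7098$)
$v + b{\left(222,-129 \right)} = -7098 + \left(-2 + 222\right) = -7098 + 220 = -6878$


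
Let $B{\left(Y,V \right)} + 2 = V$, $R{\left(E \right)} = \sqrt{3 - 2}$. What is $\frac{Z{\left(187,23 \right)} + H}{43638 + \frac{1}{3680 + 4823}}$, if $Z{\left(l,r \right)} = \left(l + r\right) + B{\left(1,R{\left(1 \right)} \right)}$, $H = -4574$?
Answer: $- \frac{7423119}{74210783} \approx -0.10003$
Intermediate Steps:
$R{\left(E \right)} = 1$ ($R{\left(E \right)} = \sqrt{1} = 1$)
$B{\left(Y,V \right)} = -2 + V$
$Z{\left(l,r \right)} = -1 + l + r$ ($Z{\left(l,r \right)} = \left(l + r\right) + \left(-2 + 1\right) = \left(l + r\right) - 1 = -1 + l + r$)
$\frac{Z{\left(187,23 \right)} + H}{43638 + \frac{1}{3680 + 4823}} = \frac{\left(-1 + 187 + 23\right) - 4574}{43638 + \frac{1}{3680 + 4823}} = \frac{209 - 4574}{43638 + \frac{1}{8503}} = - \frac{4365}{43638 + \frac{1}{8503}} = - \frac{4365}{\frac{371053915}{8503}} = \left(-4365\right) \frac{8503}{371053915} = - \frac{7423119}{74210783}$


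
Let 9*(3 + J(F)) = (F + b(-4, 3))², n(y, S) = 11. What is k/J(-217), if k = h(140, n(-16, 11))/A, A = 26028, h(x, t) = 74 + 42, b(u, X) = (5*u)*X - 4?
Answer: 29/57069282 ≈ 5.0815e-7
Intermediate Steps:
b(u, X) = -4 + 5*X*u (b(u, X) = 5*X*u - 4 = -4 + 5*X*u)
h(x, t) = 116
J(F) = -3 + (-64 + F)²/9 (J(F) = -3 + (F + (-4 + 5*3*(-4)))²/9 = -3 + (F + (-4 - 60))²/9 = -3 + (F - 64)²/9 = -3 + (-64 + F)²/9)
k = 29/6507 (k = 116/26028 = 116*(1/26028) = 29/6507 ≈ 0.0044567)
k/J(-217) = 29/(6507*(-3 + (-64 - 217)²/9)) = 29/(6507*(-3 + (⅑)*(-281)²)) = 29/(6507*(-3 + (⅑)*78961)) = 29/(6507*(-3 + 78961/9)) = 29/(6507*(78934/9)) = (29/6507)*(9/78934) = 29/57069282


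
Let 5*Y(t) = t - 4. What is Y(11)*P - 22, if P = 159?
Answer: 1003/5 ≈ 200.60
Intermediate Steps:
Y(t) = -4/5 + t/5 (Y(t) = (t - 4)/5 = (-4 + t)/5 = -4/5 + t/5)
Y(11)*P - 22 = (-4/5 + (1/5)*11)*159 - 22 = (-4/5 + 11/5)*159 - 22 = (7/5)*159 - 22 = 1113/5 - 22 = 1003/5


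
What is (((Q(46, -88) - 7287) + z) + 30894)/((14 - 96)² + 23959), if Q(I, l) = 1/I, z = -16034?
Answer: 348359/1411418 ≈ 0.24681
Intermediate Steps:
(((Q(46, -88) - 7287) + z) + 30894)/((14 - 96)² + 23959) = (((1/46 - 7287) - 16034) + 30894)/((14 - 96)² + 23959) = (((1/46 - 7287) - 16034) + 30894)/((-82)² + 23959) = ((-335201/46 - 16034) + 30894)/(6724 + 23959) = (-1072765/46 + 30894)/30683 = (348359/46)*(1/30683) = 348359/1411418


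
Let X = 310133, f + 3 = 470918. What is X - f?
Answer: -160782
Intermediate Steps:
f = 470915 (f = -3 + 470918 = 470915)
X - f = 310133 - 1*470915 = 310133 - 470915 = -160782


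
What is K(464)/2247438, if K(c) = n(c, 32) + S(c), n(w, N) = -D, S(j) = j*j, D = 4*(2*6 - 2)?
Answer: 35876/374573 ≈ 0.095778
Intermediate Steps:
D = 40 (D = 4*(12 - 2) = 4*10 = 40)
S(j) = j**2
n(w, N) = -40 (n(w, N) = -1*40 = -40)
K(c) = -40 + c**2
K(464)/2247438 = (-40 + 464**2)/2247438 = (-40 + 215296)*(1/2247438) = 215256*(1/2247438) = 35876/374573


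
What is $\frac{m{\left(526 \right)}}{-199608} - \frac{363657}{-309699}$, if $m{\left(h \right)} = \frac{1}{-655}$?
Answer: $\frac{1760951656977}{1499668543880} \approx 1.1742$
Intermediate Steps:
$m{\left(h \right)} = - \frac{1}{655}$
$\frac{m{\left(526 \right)}}{-199608} - \frac{363657}{-309699} = - \frac{1}{655 \left(-199608\right)} - \frac{363657}{-309699} = \left(- \frac{1}{655}\right) \left(- \frac{1}{199608}\right) - - \frac{121219}{103233} = \frac{1}{130743240} + \frac{121219}{103233} = \frac{1760951656977}{1499668543880}$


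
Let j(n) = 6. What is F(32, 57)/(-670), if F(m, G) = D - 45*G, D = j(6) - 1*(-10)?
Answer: 2549/670 ≈ 3.8045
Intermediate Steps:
D = 16 (D = 6 - 1*(-10) = 6 + 10 = 16)
F(m, G) = 16 - 45*G
F(32, 57)/(-670) = (16 - 45*57)/(-670) = (16 - 2565)*(-1/670) = -2549*(-1/670) = 2549/670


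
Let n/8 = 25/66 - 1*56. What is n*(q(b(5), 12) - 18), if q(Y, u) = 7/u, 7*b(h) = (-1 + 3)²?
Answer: 69749/9 ≈ 7749.9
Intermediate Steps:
n = -14684/33 (n = 8*(25/66 - 1*56) = 8*(25*(1/66) - 56) = 8*(25/66 - 56) = 8*(-3671/66) = -14684/33 ≈ -444.97)
b(h) = 4/7 (b(h) = (-1 + 3)²/7 = (⅐)*2² = (⅐)*4 = 4/7)
n*(q(b(5), 12) - 18) = -14684*(7/12 - 18)/33 = -14684/33*(-209/12) = 69749/9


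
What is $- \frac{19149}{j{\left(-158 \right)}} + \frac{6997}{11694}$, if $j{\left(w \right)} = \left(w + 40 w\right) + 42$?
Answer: $\frac{134480549}{37631292} \approx 3.5736$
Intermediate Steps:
$j{\left(w \right)} = 42 + 41 w$ ($j{\left(w \right)} = 41 w + 42 = 42 + 41 w$)
$- \frac{19149}{j{\left(-158 \right)}} + \frac{6997}{11694} = - \frac{19149}{42 + 41 \left(-158\right)} + \frac{6997}{11694} = - \frac{19149}{42 - 6478} + 6997 \cdot \frac{1}{11694} = - \frac{19149}{-6436} + \frac{6997}{11694} = \left(-19149\right) \left(- \frac{1}{6436}\right) + \frac{6997}{11694} = \frac{19149}{6436} + \frac{6997}{11694} = \frac{134480549}{37631292}$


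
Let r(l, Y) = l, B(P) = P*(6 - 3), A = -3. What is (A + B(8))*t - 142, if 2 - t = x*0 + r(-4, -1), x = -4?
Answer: -16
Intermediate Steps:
B(P) = 3*P (B(P) = P*3 = 3*P)
t = 6 (t = 2 - (-4*0 - 4) = 2 - (0 - 4) = 2 - 1*(-4) = 2 + 4 = 6)
(A + B(8))*t - 142 = (-3 + 3*8)*6 - 142 = (-3 + 24)*6 - 142 = 21*6 - 142 = 126 - 142 = -16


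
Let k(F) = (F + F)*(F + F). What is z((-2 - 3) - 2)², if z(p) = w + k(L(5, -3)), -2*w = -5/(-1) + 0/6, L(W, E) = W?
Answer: 38025/4 ≈ 9506.3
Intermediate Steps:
k(F) = 4*F² (k(F) = (2*F)*(2*F) = 4*F²)
w = -5/2 (w = -(-5/(-1) + 0/6)/2 = -(-5*(-1) + 0*(⅙))/2 = -(5 + 0)/2 = -½*5 = -5/2 ≈ -2.5000)
z(p) = 195/2 (z(p) = -5/2 + 4*5² = -5/2 + 4*25 = -5/2 + 100 = 195/2)
z((-2 - 3) - 2)² = (195/2)² = 38025/4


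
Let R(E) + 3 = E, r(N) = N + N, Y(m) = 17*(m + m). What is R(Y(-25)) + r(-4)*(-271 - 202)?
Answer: 2931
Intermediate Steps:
Y(m) = 34*m (Y(m) = 17*(2*m) = 34*m)
r(N) = 2*N
R(E) = -3 + E
R(Y(-25)) + r(-4)*(-271 - 202) = (-3 + 34*(-25)) + (2*(-4))*(-271 - 202) = (-3 - 850) - 8*(-473) = -853 + 3784 = 2931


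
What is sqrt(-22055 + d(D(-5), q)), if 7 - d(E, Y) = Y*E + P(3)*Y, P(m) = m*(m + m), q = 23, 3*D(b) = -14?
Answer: 2*I*sqrt(50298)/3 ≈ 149.51*I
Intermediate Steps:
D(b) = -14/3 (D(b) = (1/3)*(-14) = -14/3)
P(m) = 2*m**2 (P(m) = m*(2*m) = 2*m**2)
d(E, Y) = 7 - 18*Y - E*Y (d(E, Y) = 7 - (Y*E + (2*3**2)*Y) = 7 - (E*Y + (2*9)*Y) = 7 - (E*Y + 18*Y) = 7 - (18*Y + E*Y) = 7 + (-18*Y - E*Y) = 7 - 18*Y - E*Y)
sqrt(-22055 + d(D(-5), q)) = sqrt(-22055 + (7 - 18*23 - 1*(-14/3)*23)) = sqrt(-22055 + (7 - 414 + 322/3)) = sqrt(-22055 - 899/3) = sqrt(-67064/3) = 2*I*sqrt(50298)/3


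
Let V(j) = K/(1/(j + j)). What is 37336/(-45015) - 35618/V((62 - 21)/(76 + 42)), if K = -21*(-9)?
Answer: -31628876198/116273745 ≈ -272.02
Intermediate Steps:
K = 189
V(j) = 378*j (V(j) = 189/(1/(j + j)) = 189/(1/(2*j)) = 189/((1/(2*j))) = 189*(2*j) = 378*j)
37336/(-45015) - 35618/V((62 - 21)/(76 + 42)) = 37336/(-45015) - 35618*(76 + 42)/(378*(62 - 21)) = 37336*(-1/45015) - 35618/(378*(41/118)) = -37336/45015 - 35618/(378*(41*(1/118))) = -37336/45015 - 35618/(378*(41/118)) = -37336/45015 - 35618/7749/59 = -37336/45015 - 35618*59/7749 = -37336/45015 - 2101462/7749 = -31628876198/116273745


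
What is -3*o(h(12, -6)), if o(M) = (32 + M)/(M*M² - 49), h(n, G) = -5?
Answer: 27/58 ≈ 0.46552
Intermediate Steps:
o(M) = (32 + M)/(-49 + M³) (o(M) = (32 + M)/(M³ - 49) = (32 + M)/(-49 + M³))
-3*o(h(12, -6)) = -3*(32 - 5)/(-49 + (-5)³) = -3*27/(-49 - 125) = -3*27/(-174) = -(-1)*27/58 = -3*(-9/58) = 27/58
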